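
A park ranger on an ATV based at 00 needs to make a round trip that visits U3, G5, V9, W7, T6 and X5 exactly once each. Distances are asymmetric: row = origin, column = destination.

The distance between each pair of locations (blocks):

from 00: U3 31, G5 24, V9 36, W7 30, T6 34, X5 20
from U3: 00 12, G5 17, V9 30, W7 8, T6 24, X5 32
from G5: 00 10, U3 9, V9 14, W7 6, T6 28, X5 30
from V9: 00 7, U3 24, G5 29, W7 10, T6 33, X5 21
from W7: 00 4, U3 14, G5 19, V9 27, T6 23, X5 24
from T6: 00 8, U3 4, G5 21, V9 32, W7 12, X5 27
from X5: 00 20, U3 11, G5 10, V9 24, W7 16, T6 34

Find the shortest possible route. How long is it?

Minimum total distance: 93 blocks.

00 → U3 → G5 → V9 → W7 → T6 → X5 → 00: 31+17+14+10+23+27+20 = 142
00 → U3 → G5 → V9 → W7 → X5 → T6 → 00: 31+17+14+10+24+34+8 = 138
00 → U3 → G5 → V9 → T6 → W7 → X5 → 00: 31+17+14+33+12+24+20 = 151
00 → U3 → G5 → V9 → T6 → X5 → W7 → 00: 31+17+14+33+27+16+4 = 142
00 → U3 → G5 → V9 → X5 → W7 → T6 → 00: 31+17+14+21+16+23+8 = 130
00 → U3 → G5 → V9 → X5 → T6 → W7 → 00: 31+17+14+21+34+12+4 = 133
00 → U3 → G5 → W7 → V9 → T6 → X5 → 00: 31+17+6+27+33+27+20 = 161
00 → U3 → G5 → W7 → V9 → X5 → T6 → 00: 31+17+6+27+21+34+8 = 144
… (712 more)
00 → X5 → G5 → V9 → W7 → T6 → U3 → 00: 20+10+14+10+23+4+12 = 93  ← best
The minimum is 93.
One optimal route: 00 → X5 → G5 → V9 → W7 → T6 → U3 → 00.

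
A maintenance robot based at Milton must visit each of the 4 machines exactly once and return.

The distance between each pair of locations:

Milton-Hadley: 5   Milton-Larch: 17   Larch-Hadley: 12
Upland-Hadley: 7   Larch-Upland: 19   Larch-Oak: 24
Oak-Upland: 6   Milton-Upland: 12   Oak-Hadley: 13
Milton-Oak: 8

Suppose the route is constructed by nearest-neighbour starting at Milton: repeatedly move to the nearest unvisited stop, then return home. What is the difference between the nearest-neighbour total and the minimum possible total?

Milton: Hadley=5, Oak=8, Upland=12, Larch=17 ⇒ Hadley
Hadley: Upland=7, Larch=12, Oak=13 ⇒ Upland
Upland: Oak=6, Larch=19 ⇒ Oak
Oak: Larch=24 ⇒ Larch
NN route Milton → Hadley → Upland → Oak → Larch → Milton costs 59.
Optimal: Milton → Larch → Hadley → Upland → Oak → Milton costs 50 (by enumerating all 12 distinct tours).
Excess = 59 − 50 = 9.

9 longer than the optimal tour.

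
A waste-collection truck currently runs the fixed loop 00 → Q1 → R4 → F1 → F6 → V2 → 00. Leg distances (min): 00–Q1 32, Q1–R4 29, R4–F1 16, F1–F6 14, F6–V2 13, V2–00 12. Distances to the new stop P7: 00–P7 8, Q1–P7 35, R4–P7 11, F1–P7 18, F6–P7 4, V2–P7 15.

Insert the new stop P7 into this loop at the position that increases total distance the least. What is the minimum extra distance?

Minimum extra distance: 6 min, inserting P7 between F6 and V2.

Insertion cost between consecutive stops i–j is d(i,P7) + d(P7,j) − d(i,j):
  between 00 and Q1: 8 + 35 − 32 = 11
  between Q1 and R4: 35 + 11 − 29 = 17
  between R4 and F1: 11 + 18 − 16 = 13
  between F1 and F6: 18 + 4 − 14 = 8
  between F6 and V2: 4 + 15 − 13 = 6
  between V2 and 00: 15 + 8 − 12 = 11
Cheapest insertion is between F6 and V2, adding 6.
New total = 116 + 6 = 122.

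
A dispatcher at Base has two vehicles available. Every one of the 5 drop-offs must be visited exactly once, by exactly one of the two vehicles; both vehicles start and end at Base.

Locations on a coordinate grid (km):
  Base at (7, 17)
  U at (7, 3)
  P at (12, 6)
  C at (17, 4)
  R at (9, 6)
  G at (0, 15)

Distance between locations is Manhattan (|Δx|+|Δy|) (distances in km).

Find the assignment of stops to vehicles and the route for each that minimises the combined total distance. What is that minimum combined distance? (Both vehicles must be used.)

Minimum combined distance: 66 km.

There are 2^4 − 1 = 15 ways to divide the 5 stops into two non-empty groups. For each, the best each vehicle can do is its own shortest tour through its group:
  {U} + {P, C, R, G}: 28 + 60 = 88
  {P} + {U, C, R, G}: 32 + 62 = 94
  {U, P} + {C, R, G}: 38 + 60 = 98
  {C} + {U, P, R, G}: 46 + 52 = 98
  {U, C} + {P, R, G}: 48 + 46 = 94
  {P, C} + {U, R, G}: 46 + 46 = 92
  … (15 splits in total)
  {U, P, C, R} + {G}: 48 + 18 = 66  ← best
Best: vehicle 1 Base → U → C → P → R → Base = 48; vehicle 2 Base → G → Base = 18; combined 66.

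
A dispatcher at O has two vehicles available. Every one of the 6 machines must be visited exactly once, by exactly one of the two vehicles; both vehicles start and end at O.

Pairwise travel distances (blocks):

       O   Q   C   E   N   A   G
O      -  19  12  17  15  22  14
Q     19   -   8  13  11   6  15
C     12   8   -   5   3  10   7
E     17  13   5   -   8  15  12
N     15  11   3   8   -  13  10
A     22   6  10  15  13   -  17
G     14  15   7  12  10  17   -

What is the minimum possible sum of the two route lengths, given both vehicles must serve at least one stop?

91 blocks — the smallest possible combined total.

There are 2^5 − 1 = 31 ways to divide the 6 stops into two non-empty groups. For each, the best each vehicle can do is its own shortest tour through its group:
  {Q} + {C, E, N, A, G}: 38 + 69 = 107
  {C} + {Q, E, N, A, G}: 24 + 72 = 96
  {Q, C} + {E, N, A, G}: 39 + 69 = 108
  {E} + {Q, C, N, A, G}: 34 + 62 = 96
  {Q, E} + {C, N, A, G}: 49 + 59 = 108
  {C, E} + {Q, N, A, G}: 34 + 62 = 96
  … (31 splits in total)
  {Q, C, E, N, A} + {G}: 63 + 28 = 91  ← best
Best: vehicle 1 O → Q → A → C → E → N → O = 63; vehicle 2 O → G → O = 28; combined 91.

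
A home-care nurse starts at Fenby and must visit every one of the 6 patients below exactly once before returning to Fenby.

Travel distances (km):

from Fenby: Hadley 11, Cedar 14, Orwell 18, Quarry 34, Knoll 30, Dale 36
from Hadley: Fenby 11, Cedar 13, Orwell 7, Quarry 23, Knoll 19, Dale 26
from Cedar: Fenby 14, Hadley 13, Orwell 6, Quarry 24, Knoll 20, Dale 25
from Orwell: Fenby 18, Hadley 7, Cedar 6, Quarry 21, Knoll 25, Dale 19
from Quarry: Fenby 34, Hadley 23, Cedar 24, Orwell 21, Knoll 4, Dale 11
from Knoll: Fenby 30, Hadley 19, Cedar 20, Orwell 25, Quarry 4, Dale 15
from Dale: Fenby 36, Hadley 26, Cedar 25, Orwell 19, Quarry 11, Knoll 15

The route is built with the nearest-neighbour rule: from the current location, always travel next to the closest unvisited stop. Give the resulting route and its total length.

From Fenby: distances to unvisited — Hadley=11, Cedar=14, Orwell=18, Knoll=30, Quarry=34, Dale=36. Nearest is Hadley (11).
From Hadley: distances to unvisited — Orwell=7, Cedar=13, Knoll=19, Quarry=23, Dale=26. Nearest is Orwell (7).
From Orwell: distances to unvisited — Cedar=6, Dale=19, Quarry=21, Knoll=25. Nearest is Cedar (6).
From Cedar: distances to unvisited — Knoll=20, Quarry=24, Dale=25. Nearest is Knoll (20).
From Knoll: distances to unvisited — Quarry=4, Dale=15. Nearest is Quarry (4).
From Quarry: distances to unvisited — Dale=11. Nearest is Dale (11).
Return Dale→Fenby: 36.
Total = 11 + 7 + 6 + 20 + 4 + 11 + 36 = 95.

Nearest-neighbour total = 95 km; route Fenby → Hadley → Orwell → Cedar → Knoll → Quarry → Dale → Fenby.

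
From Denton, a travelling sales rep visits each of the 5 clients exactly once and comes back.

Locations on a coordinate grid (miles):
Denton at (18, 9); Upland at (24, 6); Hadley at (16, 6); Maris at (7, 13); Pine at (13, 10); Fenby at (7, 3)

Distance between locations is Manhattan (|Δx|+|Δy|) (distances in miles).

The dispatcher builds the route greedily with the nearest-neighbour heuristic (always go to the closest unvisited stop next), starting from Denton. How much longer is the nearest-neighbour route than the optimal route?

From Denton: Hadley=5, Pine=6, Upland=9, Maris=15, Fenby=17 → choose Hadley (5).
From Hadley: Pine=7, Upland=8, Fenby=12, Maris=16 → choose Pine (7).
From Pine: Maris=9, Fenby=13, Upland=15 → choose Maris (9).
From Maris: Fenby=10, Upland=24 → choose Fenby (10).
From Fenby: Upland=20 → choose Upland (20).
NN route Denton → Hadley → Pine → Maris → Fenby → Upland → Denton costs 60.
Optimal: Denton → Upland → Hadley → Fenby → Maris → Pine → Denton costs 54 (by enumerating all 60 distinct tours).
Excess = 60 − 54 = 6.

The nearest-neighbour route is 6 miles longer than optimal.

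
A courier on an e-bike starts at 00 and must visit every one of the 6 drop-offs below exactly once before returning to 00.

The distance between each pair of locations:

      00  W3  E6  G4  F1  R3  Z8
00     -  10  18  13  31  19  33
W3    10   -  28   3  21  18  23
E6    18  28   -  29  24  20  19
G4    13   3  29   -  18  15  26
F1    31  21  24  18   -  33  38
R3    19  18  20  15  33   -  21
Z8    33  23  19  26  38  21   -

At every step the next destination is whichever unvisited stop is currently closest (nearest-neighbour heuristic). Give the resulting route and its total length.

From 00: distances to unvisited — W3=10, G4=13, E6=18, R3=19, F1=31, Z8=33. Nearest is W3 (10).
From W3: distances to unvisited — G4=3, R3=18, F1=21, Z8=23, E6=28. Nearest is G4 (3).
From G4: distances to unvisited — R3=15, F1=18, Z8=26, E6=29. Nearest is R3 (15).
From R3: distances to unvisited — E6=20, Z8=21, F1=33. Nearest is E6 (20).
From E6: distances to unvisited — Z8=19, F1=24. Nearest is Z8 (19).
From Z8: distances to unvisited — F1=38. Nearest is F1 (38).
Return F1→00: 31.
Total = 10 + 3 + 15 + 20 + 19 + 38 + 31 = 136.

Total distance 136 via the nearest-neighbour route 00 → W3 → G4 → R3 → E6 → Z8 → F1 → 00.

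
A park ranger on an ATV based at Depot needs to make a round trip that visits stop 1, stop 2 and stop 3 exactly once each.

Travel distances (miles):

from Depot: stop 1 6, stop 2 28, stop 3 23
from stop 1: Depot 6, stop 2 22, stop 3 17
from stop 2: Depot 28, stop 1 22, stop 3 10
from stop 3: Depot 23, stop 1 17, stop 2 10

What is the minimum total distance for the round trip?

Minimum total distance: 61 miles.

There are 3 distinct closed tours to check (reversals are equivalent).
Depot→stop 1→stop 2→stop 3→Depot: 6+22+10+23 = 61
Depot→stop 1→stop 3→stop 2→Depot: 6+17+10+28 = 61
Depot→stop 2→stop 1→stop 3→Depot: 28+22+17+23 = 90
The minimum is 61.
One optimal route: Depot → stop 1 → stop 2 → stop 3 → Depot (or its reverse).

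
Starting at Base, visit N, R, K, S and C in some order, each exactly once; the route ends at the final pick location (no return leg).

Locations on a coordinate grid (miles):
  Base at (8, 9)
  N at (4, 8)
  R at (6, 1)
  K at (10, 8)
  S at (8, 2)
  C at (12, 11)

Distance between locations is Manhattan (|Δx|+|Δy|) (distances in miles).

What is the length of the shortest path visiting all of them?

29 miles — the minimum one-way total.

There are 5! = 120 possible orderings.
Base→N→R→K→S→C: 5+9+11+8+13 = 46
Base→N→R→K→C→S: 5+9+11+5+13 = 43
Base→N→R→S→K→C: 5+9+3+8+5 = 30
Base→N→R→S→C→K: 5+9+3+13+5 = 35
Base→N→R→C→K→S: 5+9+16+5+8 = 43
Base→N→R→C→S→K: 5+9+16+13+8 = 51
Base→N→K→R→S→C: 5+6+11+3+13 = 38
Base→N→K→R→C→S: 5+6+11+16+13 = 51
Base→N→K→S→R→C: 5+6+8+3+16 = 38
Base→N→K→S→C→R: 5+6+8+13+16 = 48
Base→N→K→C→R→S: 5+6+5+16+3 = 35
Base→N→K→C→S→R: 5+6+5+13+3 = 32
Base→N→S→R→K→C: 5+10+3+11+5 = 34
Base→N→S→R→C→K: 5+10+3+16+5 = 39
… (106 more)
Base→C→K→N→R→S: 6+5+6+9+3 = 29  ← best
The minimum is 29.
One shortest path: Base → C → K → N → R → S.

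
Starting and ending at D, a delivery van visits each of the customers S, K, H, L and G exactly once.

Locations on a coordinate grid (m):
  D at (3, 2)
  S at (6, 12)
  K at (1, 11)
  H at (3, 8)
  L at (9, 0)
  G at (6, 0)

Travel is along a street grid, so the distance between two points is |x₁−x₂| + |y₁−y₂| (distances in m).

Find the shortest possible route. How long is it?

With 5 stops there are 5!/2 = 60 distinct round trips (a route and its reverse cost the same).
D-S-K-H-L-G-D: 13+6+5+14+3+5 = 46
D-S-K-H-G-L-D: 13+6+5+11+3+8 = 46
D-S-K-L-H-G-D: 13+6+19+14+11+5 = 68
D-S-K-L-G-H-D: 13+6+19+3+11+6 = 58
D-S-K-G-H-L-D: 13+6+16+11+14+8 = 68
D-S-K-G-L-H-D: 13+6+16+3+14+6 = 58
D-S-H-K-L-G-D: 13+7+5+19+3+5 = 52
D-S-H-K-G-L-D: 13+7+5+16+3+8 = 52
D-S-H-L-K-G-D: 13+7+14+19+16+5 = 74
D-S-H-L-G-K-D: 13+7+14+3+16+11 = 64
D-S-H-G-K-L-D: 13+7+11+16+19+8 = 74
D-S-H-G-L-K-D: 13+7+11+3+19+11 = 64
D-S-L-K-H-G-D: 13+15+19+5+11+5 = 68
D-S-L-K-G-H-D: 13+15+19+16+11+6 = 80
… (46 more)
D-H-K-S-L-G-D: 6+5+6+15+3+5 = 40  ← best
The minimum is 40.
One optimal route: D → H → K → S → L → G → D (or its reverse).

Minimum total distance: 40 m.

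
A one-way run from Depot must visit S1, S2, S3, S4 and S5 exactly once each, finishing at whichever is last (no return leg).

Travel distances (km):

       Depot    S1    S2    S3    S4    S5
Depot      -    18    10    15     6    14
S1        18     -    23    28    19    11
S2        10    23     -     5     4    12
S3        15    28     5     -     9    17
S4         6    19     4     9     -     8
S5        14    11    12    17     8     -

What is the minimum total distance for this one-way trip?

There are 5! = 120 possible orderings.
Depot → S1 → S2 → S3 → S4 → S5: 18+23+5+9+8 = 63
Depot → S1 → S2 → S3 → S5 → S4: 18+23+5+17+8 = 71
Depot → S1 → S2 → S4 → S3 → S5: 18+23+4+9+17 = 71
Depot → S1 → S2 → S4 → S5 → S3: 18+23+4+8+17 = 70
Depot → S1 → S2 → S5 → S3 → S4: 18+23+12+17+9 = 79
Depot → S1 → S2 → S5 → S4 → S3: 18+23+12+8+9 = 70
Depot → S1 → S3 → S2 → S4 → S5: 18+28+5+4+8 = 63
Depot → S1 → S3 → S2 → S5 → S4: 18+28+5+12+8 = 71
Depot → S1 → S3 → S4 → S2 → S5: 18+28+9+4+12 = 71
Depot → S1 → S3 → S4 → S5 → S2: 18+28+9+8+12 = 75
Depot → S1 → S3 → S5 → S2 → S4: 18+28+17+12+4 = 79
Depot → S1 → S3 → S5 → S4 → S2: 18+28+17+8+4 = 75
Depot → S1 → S4 → S2 → S3 → S5: 18+19+4+5+17 = 63
Depot → S1 → S4 → S2 → S5 → S3: 18+19+4+12+17 = 70
… (106 more)
Depot → S2 → S3 → S4 → S5 → S1: 10+5+9+8+11 = 43  ← best
The minimum is 43.
One shortest path: Depot → S2 → S3 → S4 → S5 → S1.

Shortest open route: 43 km.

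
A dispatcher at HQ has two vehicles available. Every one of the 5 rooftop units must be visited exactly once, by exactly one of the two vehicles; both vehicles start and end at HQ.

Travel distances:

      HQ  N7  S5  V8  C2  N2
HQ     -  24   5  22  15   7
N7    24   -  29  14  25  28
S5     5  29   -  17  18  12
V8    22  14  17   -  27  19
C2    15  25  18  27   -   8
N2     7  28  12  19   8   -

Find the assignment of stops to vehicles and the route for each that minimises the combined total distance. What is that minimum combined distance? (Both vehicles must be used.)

Minimum combined distance: 86.

There are 2^4 − 1 = 15 ways to divide the 5 stops into two non-empty groups. For each, the best each vehicle can do is its own shortest tour through its group:
  {N7} + {S5, V8, C2, N2}: 48 + 64 = 112
  {S5} + {N7, V8, C2, N2}: 10 + 76 = 86
  {N7, S5} + {V8, C2, N2}: 58 + 64 = 122
  {V8} + {N7, S5, C2, N2}: 44 + 74 = 118
  {N7, V8} + {S5, C2, N2}: 60 + 38 = 98
  {S5, V8} + {N7, C2, N2}: 44 + 64 = 108
  … (15 splits in total)
Best: vehicle 1 HQ → S5 → HQ = 10; vehicle 2 HQ → V8 → N7 → C2 → N2 → HQ = 76; combined 86.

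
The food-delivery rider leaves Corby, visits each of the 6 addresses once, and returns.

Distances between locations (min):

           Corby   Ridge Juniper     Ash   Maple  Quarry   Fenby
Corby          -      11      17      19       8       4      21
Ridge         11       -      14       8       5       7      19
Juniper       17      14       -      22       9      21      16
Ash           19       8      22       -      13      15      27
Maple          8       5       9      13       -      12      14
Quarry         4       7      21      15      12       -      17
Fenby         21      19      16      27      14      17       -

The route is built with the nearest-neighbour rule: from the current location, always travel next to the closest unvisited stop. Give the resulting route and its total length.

Total distance 87 min via the nearest-neighbour route Corby → Quarry → Ridge → Maple → Juniper → Fenby → Ash → Corby.

From Corby: distances to unvisited — Quarry=4, Maple=8, Ridge=11, Juniper=17, Ash=19, Fenby=21. Nearest is Quarry (4).
From Quarry: distances to unvisited — Ridge=7, Maple=12, Ash=15, Fenby=17, Juniper=21. Nearest is Ridge (7).
From Ridge: distances to unvisited — Maple=5, Ash=8, Juniper=14, Fenby=19. Nearest is Maple (5).
From Maple: distances to unvisited — Juniper=9, Ash=13, Fenby=14. Nearest is Juniper (9).
From Juniper: distances to unvisited — Fenby=16, Ash=22. Nearest is Fenby (16).
From Fenby: distances to unvisited — Ash=27. Nearest is Ash (27).
Return Ash→Corby: 19.
Total = 4 + 7 + 5 + 9 + 16 + 27 + 19 = 87.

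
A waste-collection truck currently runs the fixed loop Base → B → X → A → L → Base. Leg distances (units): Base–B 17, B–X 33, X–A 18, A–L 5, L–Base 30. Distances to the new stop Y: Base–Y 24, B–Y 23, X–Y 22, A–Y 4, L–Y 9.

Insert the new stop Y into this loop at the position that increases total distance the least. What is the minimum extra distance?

Insertion cost between consecutive stops i–j is d(i,Y) + d(Y,j) − d(i,j):
  between Base and B: 24 + 23 − 17 = 30
  between B and X: 23 + 22 − 33 = 12
  between X and A: 22 + 4 − 18 = 8
  between A and L: 4 + 9 − 5 = 8
  between L and Base: 9 + 24 − 30 = 3
Cheapest insertion is between L and Base, adding 3.
New total = 103 + 3 = 106.

Minimum extra distance: 3, inserting Y between L and Base.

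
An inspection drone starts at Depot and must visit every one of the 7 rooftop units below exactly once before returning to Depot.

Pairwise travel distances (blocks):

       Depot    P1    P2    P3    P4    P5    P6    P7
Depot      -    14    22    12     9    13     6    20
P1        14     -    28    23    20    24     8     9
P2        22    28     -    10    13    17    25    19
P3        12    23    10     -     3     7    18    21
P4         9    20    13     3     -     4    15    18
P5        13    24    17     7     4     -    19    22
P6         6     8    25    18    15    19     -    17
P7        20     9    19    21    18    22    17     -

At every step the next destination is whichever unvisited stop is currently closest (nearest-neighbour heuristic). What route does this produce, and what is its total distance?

90 blocks along Depot → P6 → P1 → P7 → P4 → P3 → P5 → P2 → Depot.

Depot → [P6:6 / P4:9 / P3:12 / P5:13 / P1:14 / P7:20 / P2:22] → P6 (6)
P6 → [P1:8 / P4:15 / P7:17 / P3:18 / P5:19 / P2:25] → P1 (8)
P1 → [P7:9 / P4:20 / P3:23 / P5:24 / P2:28] → P7 (9)
P7 → [P4:18 / P2:19 / P3:21 / P5:22] → P4 (18)
P4 → [P3:3 / P5:4 / P2:13] → P3 (3)
P3 → [P5:7 / P2:10] → P5 (7)
P5 → [P2:17] → P2 (17)
Return P2→Depot: 22.
Total = 6 + 8 + 9 + 18 + 3 + 7 + 17 + 22 = 90.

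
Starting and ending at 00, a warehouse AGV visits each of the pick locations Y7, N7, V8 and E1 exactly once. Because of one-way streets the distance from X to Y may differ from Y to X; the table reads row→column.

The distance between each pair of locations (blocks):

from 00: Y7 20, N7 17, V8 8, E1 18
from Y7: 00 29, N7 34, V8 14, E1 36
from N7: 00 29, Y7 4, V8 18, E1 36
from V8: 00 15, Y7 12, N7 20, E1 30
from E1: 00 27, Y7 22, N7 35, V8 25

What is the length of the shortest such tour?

00-Y7-N7-V8-E1-00: 20+34+18+30+27 = 129
00-Y7-N7-E1-V8-00: 20+34+36+25+15 = 130
00-Y7-V8-N7-E1-00: 20+14+20+36+27 = 117
00-Y7-V8-E1-N7-00: 20+14+30+35+29 = 128
00-Y7-E1-N7-V8-00: 20+36+35+18+15 = 124
00-Y7-E1-V8-N7-00: 20+36+25+20+29 = 130
00-N7-Y7-V8-E1-00: 17+4+14+30+27 = 92
00-N7-Y7-E1-V8-00: 17+4+36+25+15 = 97
00-N7-V8-Y7-E1-00: 17+18+12+36+27 = 110
00-N7-V8-E1-Y7-00: 17+18+30+22+29 = 116
00-N7-E1-Y7-V8-00: 17+36+22+14+15 = 104
00-N7-E1-V8-Y7-00: 17+36+25+12+29 = 119
00-V8-Y7-N7-E1-00: 8+12+34+36+27 = 117
00-V8-Y7-E1-N7-00: 8+12+36+35+29 = 120
… (10 more)
00-E1-N7-Y7-V8-00: 18+35+4+14+15 = 86  ← best
The minimum is 86.
One optimal route: 00 → E1 → N7 → Y7 → V8 → 00.

Minimum total distance: 86 blocks.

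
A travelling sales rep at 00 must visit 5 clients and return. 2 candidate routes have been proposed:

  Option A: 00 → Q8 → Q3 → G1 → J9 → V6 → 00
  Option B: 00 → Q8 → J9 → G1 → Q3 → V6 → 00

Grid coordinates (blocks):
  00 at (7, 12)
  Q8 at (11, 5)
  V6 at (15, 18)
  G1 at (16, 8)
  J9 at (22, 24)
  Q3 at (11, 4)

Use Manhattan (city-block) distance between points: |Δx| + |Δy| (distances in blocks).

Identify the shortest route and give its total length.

Shortest is Option A, total 70 blocks.

Option A: 11 + 1 + 9 + 22 + 13 + 14 = 70
Option B: 11 + 30 + 22 + 9 + 18 + 14 = 104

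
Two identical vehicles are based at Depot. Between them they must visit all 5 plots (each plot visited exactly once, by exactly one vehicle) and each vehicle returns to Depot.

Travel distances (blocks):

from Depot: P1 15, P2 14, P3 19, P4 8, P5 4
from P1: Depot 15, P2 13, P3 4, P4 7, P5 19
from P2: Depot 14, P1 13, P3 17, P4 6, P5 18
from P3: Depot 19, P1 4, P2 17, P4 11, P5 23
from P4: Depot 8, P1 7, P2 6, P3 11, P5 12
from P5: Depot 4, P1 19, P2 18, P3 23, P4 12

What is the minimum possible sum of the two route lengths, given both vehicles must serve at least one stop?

Try each way of splitting the stops between the two vehicles (each non-empty) and, for each split, find the best tour for each vehicle:
  {P1} + {P2, P3, P4, P5}: 30 + 58 = 88
  {P2} + {P1, P3, P4, P5}: 28 + 46 = 74
  {P1, P2} + {P3, P4, P5}: 42 + 46 = 88
  {P3} + {P1, P2, P4, P5}: 38 + 50 = 88
  {P1, P3} + {P2, P4, P5}: 38 + 36 = 74
  {P2, P3} + {P1, P4, P5}: 50 + 38 = 88
  … (15 splits in total)
  {P1, P2, P3, P4} + {P5}: 50 + 8 = 58  ← best
Best: vehicle 1 Depot → P1 → P3 → P2 → P4 → Depot = 50; vehicle 2 Depot → P5 → Depot = 8; combined 58.

58 blocks — the smallest possible combined total.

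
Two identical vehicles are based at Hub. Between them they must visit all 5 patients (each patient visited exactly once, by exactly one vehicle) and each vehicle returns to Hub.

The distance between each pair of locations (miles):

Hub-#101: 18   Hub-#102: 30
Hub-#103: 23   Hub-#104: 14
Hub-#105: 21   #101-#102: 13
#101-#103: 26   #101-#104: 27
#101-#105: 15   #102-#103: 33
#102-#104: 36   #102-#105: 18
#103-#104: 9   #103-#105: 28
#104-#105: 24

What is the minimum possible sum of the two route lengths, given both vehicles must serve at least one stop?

Minimum combined distance: 116 miles.

Check every non-empty split of the stops between the two vehicles; for each half take its own optimal tour:
  {#101} + {#102, #103, #104, #105}: 36 + 95 = 131
  {#102} + {#101, #103, #104, #105}: 60 + 84 = 144
  {#101, #102} + {#103, #104, #105}: 61 + 72 = 133
  {#103} + {#101, #102, #104, #105}: 46 + 87 = 133
  {#101, #103} + {#102, #104, #105}: 67 + 86 = 153
  {#102, #103} + {#101, #104, #105}: 86 + 71 = 157
  … (15 splits in total)
  {#103, #104} + {#101, #102, #105}: 46 + 70 = 116  ← best
Best: vehicle 1 Hub → #103 → #104 → Hub = 46; vehicle 2 Hub → #101 → #102 → #105 → Hub = 70; combined 116.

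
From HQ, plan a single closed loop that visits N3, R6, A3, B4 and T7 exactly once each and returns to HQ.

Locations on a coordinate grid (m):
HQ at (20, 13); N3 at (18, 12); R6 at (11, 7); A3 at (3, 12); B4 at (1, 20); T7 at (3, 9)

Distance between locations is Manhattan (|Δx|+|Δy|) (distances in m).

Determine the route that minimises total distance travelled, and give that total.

With 5 stops there are 5!/2 = 60 distinct round trips (a route and its reverse cost the same).
HQ-N3-R6-A3-B4-T7-HQ: 3+12+13+10+13+21 = 72
HQ-N3-R6-A3-T7-B4-HQ: 3+12+13+3+13+26 = 70
HQ-N3-R6-B4-A3-T7-HQ: 3+12+23+10+3+21 = 72
HQ-N3-R6-B4-T7-A3-HQ: 3+12+23+13+3+18 = 72
HQ-N3-R6-T7-A3-B4-HQ: 3+12+10+3+10+26 = 64
HQ-N3-R6-T7-B4-A3-HQ: 3+12+10+13+10+18 = 66
HQ-N3-A3-R6-B4-T7-HQ: 3+15+13+23+13+21 = 88
HQ-N3-A3-R6-T7-B4-HQ: 3+15+13+10+13+26 = 80
HQ-N3-A3-B4-R6-T7-HQ: 3+15+10+23+10+21 = 82
HQ-N3-A3-B4-T7-R6-HQ: 3+15+10+13+10+15 = 66
HQ-N3-A3-T7-R6-B4-HQ: 3+15+3+10+23+26 = 80
HQ-N3-A3-T7-B4-R6-HQ: 3+15+3+13+23+15 = 72
HQ-N3-B4-R6-A3-T7-HQ: 3+25+23+13+3+21 = 88
HQ-N3-B4-R6-T7-A3-HQ: 3+25+23+10+3+18 = 82
… (46 more)
The minimum is 64.
One optimal route: HQ → N3 → R6 → T7 → A3 → B4 → HQ (or its reverse).

64 m — the shortest possible round trip.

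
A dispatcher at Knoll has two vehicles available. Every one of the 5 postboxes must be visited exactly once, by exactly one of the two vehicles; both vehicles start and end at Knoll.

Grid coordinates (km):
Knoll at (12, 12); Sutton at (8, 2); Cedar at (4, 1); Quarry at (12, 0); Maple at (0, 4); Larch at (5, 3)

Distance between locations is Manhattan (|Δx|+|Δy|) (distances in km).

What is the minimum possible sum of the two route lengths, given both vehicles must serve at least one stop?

There are 2^4 − 1 = 15 ways to divide the 5 stops into two non-empty groups. For each, the best each vehicle can do is its own shortest tour through its group:
  {Sutton} + {Cedar, Quarry, Maple, Larch}: 28 + 50 = 78
  {Cedar} + {Sutton, Quarry, Maple, Larch}: 38 + 48 = 86
  {Sutton, Cedar} + {Quarry, Maple, Larch}: 38 + 48 = 86
  {Quarry} + {Sutton, Cedar, Maple, Larch}: 24 + 48 = 72
  {Sutton, Quarry} + {Cedar, Maple, Larch}: 32 + 46 = 78
  {Cedar, Quarry} + {Sutton, Maple, Larch}: 40 + 44 = 84
  … (15 splits in total)
Best: vehicle 1 Knoll → Quarry → Knoll = 24; vehicle 2 Knoll → Sutton → Cedar → Maple → Larch → Knoll = 48; combined 72.

Minimum combined distance: 72 km.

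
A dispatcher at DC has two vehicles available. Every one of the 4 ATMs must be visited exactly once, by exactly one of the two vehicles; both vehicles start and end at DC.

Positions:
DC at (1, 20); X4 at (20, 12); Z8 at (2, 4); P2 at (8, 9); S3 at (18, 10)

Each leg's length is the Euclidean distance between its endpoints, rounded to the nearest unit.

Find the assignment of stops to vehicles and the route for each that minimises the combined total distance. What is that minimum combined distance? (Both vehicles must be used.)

79 — the smallest possible combined total.

Try each way of splitting the stops between the two vehicles (each non-empty) and, for each split, find the best tour for each vehicle:
  {X4} + {Z8, P2, S3}: 42 + 54 = 96
  {Z8} + {X4, P2, S3}: 32 + 47 = 79
  {X4, Z8} + {P2, S3}: 57 + 43 = 100
  {P2} + {X4, Z8, S3}: 26 + 57 = 83
  {X4, P2} + {Z8, S3}: 46 + 53 = 99
  {Z8, P2} + {X4, S3}: 37 + 44 = 81
  … (7 splits in total)
Best: vehicle 1 DC → Z8 → DC = 32; vehicle 2 DC → X4 → S3 → P2 → DC = 47; combined 79.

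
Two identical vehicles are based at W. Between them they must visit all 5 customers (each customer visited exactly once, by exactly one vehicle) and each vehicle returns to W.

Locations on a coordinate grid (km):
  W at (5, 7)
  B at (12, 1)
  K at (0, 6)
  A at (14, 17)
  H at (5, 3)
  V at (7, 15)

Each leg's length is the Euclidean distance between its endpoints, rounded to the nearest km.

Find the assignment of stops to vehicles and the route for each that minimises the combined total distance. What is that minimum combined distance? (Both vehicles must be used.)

Check every non-empty split of the stops between the two vehicles; for each half take its own optimal tour:
  {B} + {K, A, H, V}: 18 + 41 = 59
  {K} + {B, A, H, V}: 10 + 42 = 52
  {B, K} + {A, H, V}: 27 + 36 = 63
  {A} + {B, K, H, V}: 26 + 41 = 67
  {B, A} + {K, H, V}: 38 + 29 = 67
  {K, A} + {B, H, V}: 36 + 34 = 70
  … (15 splits in total)
Best: vehicle 1 W → K → W = 10; vehicle 2 W → H → B → A → V → W = 42; combined 52.

Minimum combined distance: 52 km.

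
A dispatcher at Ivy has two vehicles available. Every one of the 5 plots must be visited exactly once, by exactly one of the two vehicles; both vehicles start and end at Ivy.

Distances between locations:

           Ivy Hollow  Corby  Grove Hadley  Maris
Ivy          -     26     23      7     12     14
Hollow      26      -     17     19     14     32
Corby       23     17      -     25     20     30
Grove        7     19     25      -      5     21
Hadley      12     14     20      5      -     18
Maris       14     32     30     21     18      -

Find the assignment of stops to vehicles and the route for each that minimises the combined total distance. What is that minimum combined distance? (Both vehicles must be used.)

94 — the smallest possible combined total.

There are 2^4 − 1 = 15 ways to divide the 5 stops into two non-empty groups. For each, the best each vehicle can do is its own shortest tour through its group:
  {Hollow} + {Corby, Grove, Hadley, Maris}: 52 + 76 = 128
  {Corby} + {Hollow, Grove, Hadley, Maris}: 46 + 72 = 118
  {Hollow, Corby} + {Grove, Hadley, Maris}: 66 + 44 = 110
  {Grove} + {Hollow, Corby, Hadley, Maris}: 14 + 86 = 100
  {Hollow, Grove} + {Corby, Hadley, Maris}: 52 + 75 = 127
  {Corby, Grove} + {Hollow, Hadley, Maris}: 55 + 72 = 127
  … (15 splits in total)
  {Hollow, Corby, Grove, Hadley} + {Maris}: 66 + 28 = 94  ← best
Best: vehicle 1 Ivy → Corby → Hollow → Hadley → Grove → Ivy = 66; vehicle 2 Ivy → Maris → Ivy = 28; combined 94.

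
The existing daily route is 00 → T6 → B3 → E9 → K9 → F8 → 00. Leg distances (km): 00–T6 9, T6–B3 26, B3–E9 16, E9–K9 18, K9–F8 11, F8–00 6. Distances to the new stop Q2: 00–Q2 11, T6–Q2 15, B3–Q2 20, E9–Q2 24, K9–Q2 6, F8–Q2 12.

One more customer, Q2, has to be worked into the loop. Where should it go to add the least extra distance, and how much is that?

Insertion cost between consecutive stops i–j is d(i,Q2) + d(Q2,j) − d(i,j):
  between 00 and T6: 11 + 15 − 9 = 17
  between T6 and B3: 15 + 20 − 26 = 9
  between B3 and E9: 20 + 24 − 16 = 28
  between E9 and K9: 24 + 6 − 18 = 12
  between K9 and F8: 6 + 12 − 11 = 7
  between F8 and 00: 12 + 11 − 6 = 17
Cheapest insertion is between K9 and F8, adding 7.
New total = 86 + 7 = 93.

+7 km — insert Q2 between K9 and F8.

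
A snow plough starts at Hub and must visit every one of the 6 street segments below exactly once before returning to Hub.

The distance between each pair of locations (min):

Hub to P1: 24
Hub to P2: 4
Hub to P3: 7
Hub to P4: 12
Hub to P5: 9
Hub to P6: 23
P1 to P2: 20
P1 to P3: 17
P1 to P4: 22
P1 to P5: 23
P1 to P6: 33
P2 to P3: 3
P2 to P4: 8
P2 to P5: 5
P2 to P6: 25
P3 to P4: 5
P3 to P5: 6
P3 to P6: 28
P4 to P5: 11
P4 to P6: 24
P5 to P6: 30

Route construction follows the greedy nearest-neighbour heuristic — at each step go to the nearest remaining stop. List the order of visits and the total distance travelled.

At Hub the remaining stops are P2 4, P3 7, P5 9, P4 12, P6 23, P1 24; go to P2.
At P2 the remaining stops are P3 3, P5 5, P4 8, P1 20, P6 25; go to P3.
At P3 the remaining stops are P4 5, P5 6, P1 17, P6 28; go to P4.
At P4 the remaining stops are P5 11, P1 22, P6 24; go to P5.
At P5 the remaining stops are P1 23, P6 30; go to P1.
At P1 the remaining stops are P6 33; go to P6.
Return P6→Hub: 23.
Total = 4 + 3 + 5 + 11 + 23 + 33 + 23 = 102.

Total distance 102 min via the nearest-neighbour route Hub → P2 → P3 → P4 → P5 → P1 → P6 → Hub.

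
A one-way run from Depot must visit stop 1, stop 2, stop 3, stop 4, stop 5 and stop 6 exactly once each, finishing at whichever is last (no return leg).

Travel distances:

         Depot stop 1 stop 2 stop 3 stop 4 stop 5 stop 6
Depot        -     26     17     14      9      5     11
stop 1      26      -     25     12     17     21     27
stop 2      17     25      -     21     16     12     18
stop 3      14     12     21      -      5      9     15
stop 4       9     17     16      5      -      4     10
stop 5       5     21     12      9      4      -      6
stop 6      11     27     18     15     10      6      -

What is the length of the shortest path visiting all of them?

Minimum one-way distance = 62.

There are 6! = 720 possible orderings.
Depot → stop 1 → stop 2 → stop 3 → stop 4 → stop 5 → stop 6: 26+25+21+5+4+6 = 87
Depot → stop 1 → stop 2 → stop 3 → stop 4 → stop 6 → stop 5: 26+25+21+5+10+6 = 93
Depot → stop 1 → stop 2 → stop 3 → stop 5 → stop 4 → stop 6: 26+25+21+9+4+10 = 95
Depot → stop 1 → stop 2 → stop 3 → stop 5 → stop 6 → stop 4: 26+25+21+9+6+10 = 97
Depot → stop 1 → stop 2 → stop 3 → stop 6 → stop 4 → stop 5: 26+25+21+15+10+4 = 101
Depot → stop 1 → stop 2 → stop 3 → stop 6 → stop 5 → stop 4: 26+25+21+15+6+4 = 97
Depot → stop 1 → stop 2 → stop 4 → stop 3 → stop 5 → stop 6: 26+25+16+5+9+6 = 87
Depot → stop 1 → stop 2 → stop 4 → stop 3 → stop 6 → stop 5: 26+25+16+5+15+6 = 93
… (712 more)
Depot → stop 2 → stop 5 → stop 6 → stop 4 → stop 3 → stop 1: 17+12+6+10+5+12 = 62  ← best
The minimum is 62.
One shortest path: Depot → stop 2 → stop 5 → stop 6 → stop 4 → stop 3 → stop 1.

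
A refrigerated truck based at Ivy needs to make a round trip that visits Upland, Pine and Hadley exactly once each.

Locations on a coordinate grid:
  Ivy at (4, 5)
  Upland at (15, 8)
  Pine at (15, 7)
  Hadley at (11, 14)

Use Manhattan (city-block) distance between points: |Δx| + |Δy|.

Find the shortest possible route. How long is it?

With 3 stops there are 3!/2 = 3 distinct round trips (a route and its reverse cost the same).
Ivy-Upland-Pine-Hadley-Ivy: 14+1+11+16 = 42
Ivy-Upland-Hadley-Pine-Ivy: 14+10+11+13 = 48
Ivy-Pine-Upland-Hadley-Ivy: 13+1+10+16 = 40
The minimum is 40.
One optimal route: Ivy → Pine → Upland → Hadley → Ivy (or its reverse).

Minimum total distance: 40.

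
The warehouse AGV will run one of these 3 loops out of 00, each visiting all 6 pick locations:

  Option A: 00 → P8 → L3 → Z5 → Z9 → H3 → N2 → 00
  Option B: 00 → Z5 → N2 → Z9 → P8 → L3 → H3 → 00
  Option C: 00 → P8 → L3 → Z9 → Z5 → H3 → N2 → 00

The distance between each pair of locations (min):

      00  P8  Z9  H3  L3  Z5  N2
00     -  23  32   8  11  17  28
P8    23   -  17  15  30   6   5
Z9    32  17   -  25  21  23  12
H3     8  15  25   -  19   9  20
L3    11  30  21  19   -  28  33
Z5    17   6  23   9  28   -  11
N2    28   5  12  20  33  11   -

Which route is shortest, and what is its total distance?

Option A: 23 + 30 + 28 + 23 + 25 + 20 + 28 = 177
Option B: 17 + 11 + 12 + 17 + 30 + 19 + 8 = 114
Option C: 23 + 30 + 21 + 23 + 9 + 20 + 28 = 154

Shortest is Option B, total 114 min.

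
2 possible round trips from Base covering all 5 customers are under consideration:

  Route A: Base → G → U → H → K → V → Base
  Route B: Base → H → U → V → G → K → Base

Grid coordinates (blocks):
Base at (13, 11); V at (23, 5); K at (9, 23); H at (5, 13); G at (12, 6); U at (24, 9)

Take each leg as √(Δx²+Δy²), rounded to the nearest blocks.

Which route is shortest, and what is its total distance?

Route A: 5 + 12 + 19 + 11 + 23 + 12 = 82
Route B: 8 + 19 + 4 + 11 + 17 + 13 = 72

72 blocks — Route B is the shortest.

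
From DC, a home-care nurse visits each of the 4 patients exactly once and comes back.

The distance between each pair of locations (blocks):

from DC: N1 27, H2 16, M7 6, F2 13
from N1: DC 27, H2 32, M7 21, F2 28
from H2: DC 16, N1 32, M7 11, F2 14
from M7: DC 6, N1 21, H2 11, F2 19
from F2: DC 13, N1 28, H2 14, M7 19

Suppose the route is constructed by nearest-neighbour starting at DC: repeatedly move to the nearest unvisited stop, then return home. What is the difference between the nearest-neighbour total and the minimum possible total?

The nearest-neighbour route is 1 blocks longer than optimal.

DC: M7=6, F2=13, H2=16, N1=27 ⇒ M7
M7: H2=11, F2=19, N1=21 ⇒ H2
H2: F2=14, N1=32 ⇒ F2
F2: N1=28 ⇒ N1
NN route DC → M7 → H2 → F2 → N1 → DC costs 86.
Optimal: DC → H2 → F2 → N1 → M7 → DC costs 85 (by enumerating all 12 distinct tours).
Excess = 86 − 85 = 1.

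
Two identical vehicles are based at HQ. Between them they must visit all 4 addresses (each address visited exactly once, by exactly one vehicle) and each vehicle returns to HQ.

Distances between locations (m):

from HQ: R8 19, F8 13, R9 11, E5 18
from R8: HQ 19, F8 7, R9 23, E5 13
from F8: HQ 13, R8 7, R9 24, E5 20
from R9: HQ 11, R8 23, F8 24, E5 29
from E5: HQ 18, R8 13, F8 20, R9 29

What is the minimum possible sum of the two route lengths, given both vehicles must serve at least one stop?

Try each way of splitting the stops between the two vehicles (each non-empty) and, for each split, find the best tour for each vehicle:
  {R8} + {F8, R9, E5}: 38 + 73 = 111
  {F8} + {R8, R9, E5}: 26 + 65 = 91
  {R8, F8} + {R9, E5}: 39 + 58 = 97
  {R9} + {R8, F8, E5}: 22 + 51 = 73
  {R8, R9} + {F8, E5}: 53 + 51 = 104
  {F8, R9} + {R8, E5}: 48 + 50 = 98
  … (7 splits in total)
Best: vehicle 1 HQ → R9 → HQ = 22; vehicle 2 HQ → F8 → R8 → E5 → HQ = 51; combined 73.

73 m — the smallest possible combined total.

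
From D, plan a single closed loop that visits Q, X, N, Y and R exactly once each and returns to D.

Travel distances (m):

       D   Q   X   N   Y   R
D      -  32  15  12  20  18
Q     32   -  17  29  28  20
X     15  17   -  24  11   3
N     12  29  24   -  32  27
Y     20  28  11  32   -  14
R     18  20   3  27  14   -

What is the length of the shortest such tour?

There are 60 distinct closed tours to check (reversals are equivalent).
D-Q-X-N-Y-R-D: 32+17+24+32+14+18 = 137
D-Q-X-N-R-Y-D: 32+17+24+27+14+20 = 134
D-Q-X-Y-N-R-D: 32+17+11+32+27+18 = 137
D-Q-X-Y-R-N-D: 32+17+11+14+27+12 = 113
D-Q-X-R-N-Y-D: 32+17+3+27+32+20 = 131
D-Q-X-R-Y-N-D: 32+17+3+14+32+12 = 110
D-Q-N-X-Y-R-D: 32+29+24+11+14+18 = 128
D-Q-N-X-R-Y-D: 32+29+24+3+14+20 = 122
D-Q-N-Y-X-R-D: 32+29+32+11+3+18 = 125
D-Q-N-Y-R-X-D: 32+29+32+14+3+15 = 125
D-Q-N-R-X-Y-D: 32+29+27+3+11+20 = 122
D-Q-N-R-Y-X-D: 32+29+27+14+11+15 = 128
D-Q-Y-X-N-R-D: 32+28+11+24+27+18 = 140
D-Q-Y-X-R-N-D: 32+28+11+3+27+12 = 113
… (46 more)
D-N-Q-X-R-Y-D: 12+29+17+3+14+20 = 95  ← best
The minimum is 95.
One optimal route: D → N → Q → X → R → Y → D (or its reverse).

95 m — the shortest possible round trip.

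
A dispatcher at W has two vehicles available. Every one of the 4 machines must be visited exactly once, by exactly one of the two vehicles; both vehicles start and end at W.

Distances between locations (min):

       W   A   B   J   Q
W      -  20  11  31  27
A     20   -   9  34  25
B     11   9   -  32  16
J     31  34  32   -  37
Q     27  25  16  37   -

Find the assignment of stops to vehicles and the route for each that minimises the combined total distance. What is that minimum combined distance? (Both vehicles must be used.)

Minimum combined distance: 134 min.

Check every non-empty split of the stops between the two vehicles; for each half take its own optimal tour:
  {A} + {B, J, Q}: 40 + 95 = 135
  {B} + {A, J, Q}: 22 + 113 = 135
  {A, B} + {J, Q}: 40 + 95 = 135
  {J} + {A, B, Q}: 62 + 72 = 134
  {A, J} + {B, Q}: 85 + 54 = 139
  {B, J} + {A, Q}: 74 + 72 = 146
  … (7 splits in total)
Best: vehicle 1 W → J → W = 62; vehicle 2 W → A → B → Q → W = 72; combined 134.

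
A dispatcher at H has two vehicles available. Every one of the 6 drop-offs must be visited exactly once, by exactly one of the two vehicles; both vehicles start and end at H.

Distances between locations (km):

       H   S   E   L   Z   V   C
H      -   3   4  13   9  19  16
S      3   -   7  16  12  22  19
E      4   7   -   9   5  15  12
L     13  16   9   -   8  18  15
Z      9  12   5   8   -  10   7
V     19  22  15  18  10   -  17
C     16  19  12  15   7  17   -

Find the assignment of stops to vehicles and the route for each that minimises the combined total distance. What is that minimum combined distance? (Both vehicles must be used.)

Check every non-empty split of the stops between the two vehicles; for each half take its own optimal tour:
  {S} + {E, L, Z, V, C}: 6 + 64 = 70
  {E} + {S, L, Z, V, C}: 8 + 70 = 78
  {S, E} + {L, Z, V, C}: 14 + 64 = 78
  {L} + {S, E, Z, V, C}: 26 + 58 = 84
  {S, L} + {E, Z, V, C}: 32 + 52 = 84
  {E, L} + {S, Z, V, C}: 26 + 58 = 84
  … (31 splits in total)
Best: vehicle 1 H → S → H = 6; vehicle 2 H → E → L → Z → V → C → H = 64; combined 70.

Minimum combined distance: 70 km.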